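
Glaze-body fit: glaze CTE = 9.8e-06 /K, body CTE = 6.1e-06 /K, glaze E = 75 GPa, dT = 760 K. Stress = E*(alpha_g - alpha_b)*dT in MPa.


Stress = 75*1000*(9.8e-06 - 6.1e-06)*760 = 210.9 MPa

210.9


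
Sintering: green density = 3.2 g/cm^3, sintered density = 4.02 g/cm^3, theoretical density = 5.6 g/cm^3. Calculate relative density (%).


Relative = 4.02 / 5.6 * 100 = 71.8%

71.8


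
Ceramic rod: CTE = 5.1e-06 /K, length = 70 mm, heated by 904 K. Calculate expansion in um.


dL = 5.1e-06 * 70 * 904 * 1000 = 322.728 um

322.728


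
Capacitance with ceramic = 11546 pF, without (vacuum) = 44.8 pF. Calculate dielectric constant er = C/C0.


er = 11546 / 44.8 = 257.72

257.72


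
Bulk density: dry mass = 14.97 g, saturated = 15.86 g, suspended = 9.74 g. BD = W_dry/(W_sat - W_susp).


BD = 14.97 / (15.86 - 9.74) = 14.97 / 6.12 = 2.446 g/cm^3

2.446


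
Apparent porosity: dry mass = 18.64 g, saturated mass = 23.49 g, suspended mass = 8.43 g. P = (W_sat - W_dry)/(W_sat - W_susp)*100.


P = (23.49 - 18.64) / (23.49 - 8.43) * 100 = 4.85 / 15.06 * 100 = 32.2%

32.2


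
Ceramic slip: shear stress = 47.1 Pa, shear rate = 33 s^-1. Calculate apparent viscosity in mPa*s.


eta = tau/gamma * 1000 = 47.1/33 * 1000 = 1427.3 mPa*s

1427.3


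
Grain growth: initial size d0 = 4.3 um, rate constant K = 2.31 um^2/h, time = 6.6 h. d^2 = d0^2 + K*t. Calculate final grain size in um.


d^2 = 4.3^2 + 2.31*6.6 = 33.736
d = sqrt(33.736) = 5.81 um

5.81


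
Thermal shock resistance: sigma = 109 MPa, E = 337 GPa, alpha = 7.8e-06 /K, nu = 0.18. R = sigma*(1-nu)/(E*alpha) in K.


R = 109*(1-0.18)/(337*1000*7.8e-06) = 34 K

34


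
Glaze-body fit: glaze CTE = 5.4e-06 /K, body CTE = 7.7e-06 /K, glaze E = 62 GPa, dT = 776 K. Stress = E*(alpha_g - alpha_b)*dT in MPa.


Stress = 62*1000*(5.4e-06 - 7.7e-06)*776 = -110.7 MPa

-110.7


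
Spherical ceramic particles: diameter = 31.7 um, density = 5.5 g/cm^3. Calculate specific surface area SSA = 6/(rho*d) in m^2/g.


SSA = 6 / (5.5 * 31.7) = 0.034 m^2/g

0.034


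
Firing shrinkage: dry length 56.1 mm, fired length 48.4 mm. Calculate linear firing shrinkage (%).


FS = (56.1 - 48.4) / 56.1 * 100 = 13.73%

13.73


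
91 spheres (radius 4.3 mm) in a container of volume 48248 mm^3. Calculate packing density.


V_sphere = 4/3*pi*4.3^3 = 333.0381 mm^3
Total V = 91*333.0381 = 30306.4671 mm^3
PD = 30306.4671 / 48248 = 0.628

0.628


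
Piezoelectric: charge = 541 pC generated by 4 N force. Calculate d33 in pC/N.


d33 = 541 / 4 = 135.3 pC/N

135.3


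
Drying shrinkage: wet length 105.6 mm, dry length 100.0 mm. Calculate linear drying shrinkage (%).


DS = (105.6 - 100.0) / 105.6 * 100 = 5.3%

5.3


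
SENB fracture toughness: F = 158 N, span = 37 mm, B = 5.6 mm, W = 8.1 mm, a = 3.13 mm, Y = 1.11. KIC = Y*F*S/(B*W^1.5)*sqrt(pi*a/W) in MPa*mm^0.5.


KIC = 1.11*158*37/(5.6*8.1^1.5)*sqrt(pi*3.13/8.1) = 55.38

55.38


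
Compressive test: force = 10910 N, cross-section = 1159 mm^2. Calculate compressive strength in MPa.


CS = 10910 / 1159 = 9.4 MPa

9.4


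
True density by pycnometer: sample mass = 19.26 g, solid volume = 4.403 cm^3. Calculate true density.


TD = 19.26 / 4.403 = 4.374 g/cm^3

4.374


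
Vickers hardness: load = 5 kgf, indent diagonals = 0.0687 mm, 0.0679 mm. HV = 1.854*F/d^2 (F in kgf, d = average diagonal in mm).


d_avg = (0.0687+0.0679)/2 = 0.0683 mm
HV = 1.854*5/0.0683^2 = 1987

1987


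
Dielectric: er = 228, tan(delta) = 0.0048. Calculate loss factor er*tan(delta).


Loss = 228 * 0.0048 = 1.094

1.094


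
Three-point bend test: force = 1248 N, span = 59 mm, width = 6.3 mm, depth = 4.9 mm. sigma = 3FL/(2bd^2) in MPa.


sigma = 3*1248*59/(2*6.3*4.9^2) = 730.2 MPa

730.2


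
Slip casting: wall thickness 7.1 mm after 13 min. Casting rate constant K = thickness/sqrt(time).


K = 7.1 / sqrt(13) = 7.1 / 3.6056 = 1.969 mm/min^0.5

1.969


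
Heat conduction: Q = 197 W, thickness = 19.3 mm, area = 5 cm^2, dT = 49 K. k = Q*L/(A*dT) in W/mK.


k = 197*19.3/1000/(5/10000*49) = 155.19 W/mK

155.19


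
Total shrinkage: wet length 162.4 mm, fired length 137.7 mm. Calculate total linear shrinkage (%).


TS = (162.4 - 137.7) / 162.4 * 100 = 15.21%

15.21


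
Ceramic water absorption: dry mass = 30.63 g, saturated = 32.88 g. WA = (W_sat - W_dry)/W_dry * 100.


WA = (32.88 - 30.63) / 30.63 * 100 = 7.35%

7.35


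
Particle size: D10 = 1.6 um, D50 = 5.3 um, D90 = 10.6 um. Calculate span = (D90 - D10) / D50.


Span = (10.6 - 1.6) / 5.3 = 9.0 / 5.3 = 1.698

1.698


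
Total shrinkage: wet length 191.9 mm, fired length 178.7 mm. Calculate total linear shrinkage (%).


TS = (191.9 - 178.7) / 191.9 * 100 = 6.88%

6.88


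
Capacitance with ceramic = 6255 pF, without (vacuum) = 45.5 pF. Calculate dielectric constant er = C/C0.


er = 6255 / 45.5 = 137.47

137.47


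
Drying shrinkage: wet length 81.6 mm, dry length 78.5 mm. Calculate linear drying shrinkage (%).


DS = (81.6 - 78.5) / 81.6 * 100 = 3.8%

3.8


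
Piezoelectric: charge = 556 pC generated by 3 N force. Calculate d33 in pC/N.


d33 = 556 / 3 = 185.3 pC/N

185.3


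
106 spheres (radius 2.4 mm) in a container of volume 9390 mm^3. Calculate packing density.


V_sphere = 4/3*pi*2.4^3 = 57.9058 mm^3
Total V = 106*57.9058 = 6138.0148 mm^3
PD = 6138.0148 / 9390 = 0.654

0.654


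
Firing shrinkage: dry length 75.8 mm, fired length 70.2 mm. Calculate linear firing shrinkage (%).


FS = (75.8 - 70.2) / 75.8 * 100 = 7.39%

7.39


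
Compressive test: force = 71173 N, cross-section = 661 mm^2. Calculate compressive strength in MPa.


CS = 71173 / 661 = 107.7 MPa

107.7


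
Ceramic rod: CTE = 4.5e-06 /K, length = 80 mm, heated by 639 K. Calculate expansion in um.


dL = 4.5e-06 * 80 * 639 * 1000 = 230.04 um

230.04


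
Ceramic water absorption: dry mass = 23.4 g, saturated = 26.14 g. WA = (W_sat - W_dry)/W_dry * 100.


WA = (26.14 - 23.4) / 23.4 * 100 = 11.71%

11.71


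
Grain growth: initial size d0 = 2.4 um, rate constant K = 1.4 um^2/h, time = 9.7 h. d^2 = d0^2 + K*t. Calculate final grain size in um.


d^2 = 2.4^2 + 1.4*9.7 = 19.34
d = sqrt(19.34) = 4.4 um

4.4


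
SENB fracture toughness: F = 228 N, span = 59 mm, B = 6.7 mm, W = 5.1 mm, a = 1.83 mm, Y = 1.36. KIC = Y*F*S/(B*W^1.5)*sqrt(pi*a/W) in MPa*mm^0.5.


KIC = 1.36*228*59/(6.7*5.1^1.5)*sqrt(pi*1.83/5.1) = 251.72

251.72


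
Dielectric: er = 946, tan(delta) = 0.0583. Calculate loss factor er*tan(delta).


Loss = 946 * 0.0583 = 55.152

55.152


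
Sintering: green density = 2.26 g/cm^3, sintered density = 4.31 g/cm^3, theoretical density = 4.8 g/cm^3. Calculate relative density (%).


Relative = 4.31 / 4.8 * 100 = 89.8%

89.8


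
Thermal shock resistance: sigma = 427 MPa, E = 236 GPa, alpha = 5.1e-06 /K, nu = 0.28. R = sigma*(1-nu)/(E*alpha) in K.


R = 427*(1-0.28)/(236*1000*5.1e-06) = 255 K

255


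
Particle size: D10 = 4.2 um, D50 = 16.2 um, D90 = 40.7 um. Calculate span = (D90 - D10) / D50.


Span = (40.7 - 4.2) / 16.2 = 36.5 / 16.2 = 2.253

2.253


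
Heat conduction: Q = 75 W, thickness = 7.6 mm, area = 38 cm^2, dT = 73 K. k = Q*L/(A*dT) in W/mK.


k = 75*7.6/1000/(38/10000*73) = 2.05 W/mK

2.05


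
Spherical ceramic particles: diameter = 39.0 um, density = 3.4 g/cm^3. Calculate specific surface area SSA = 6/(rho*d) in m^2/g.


SSA = 6 / (3.4 * 39.0) = 0.045 m^2/g

0.045


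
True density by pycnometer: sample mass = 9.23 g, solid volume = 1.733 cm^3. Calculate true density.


TD = 9.23 / 1.733 = 5.326 g/cm^3

5.326


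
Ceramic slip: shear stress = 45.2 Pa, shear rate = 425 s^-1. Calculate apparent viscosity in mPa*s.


eta = tau/gamma * 1000 = 45.2/425 * 1000 = 106.4 mPa*s

106.4


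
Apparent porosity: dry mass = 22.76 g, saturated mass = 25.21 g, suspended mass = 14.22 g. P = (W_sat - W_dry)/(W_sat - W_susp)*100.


P = (25.21 - 22.76) / (25.21 - 14.22) * 100 = 2.45 / 10.99 * 100 = 22.3%

22.3


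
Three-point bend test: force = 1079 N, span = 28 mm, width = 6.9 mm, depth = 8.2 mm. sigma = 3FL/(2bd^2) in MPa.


sigma = 3*1079*28/(2*6.9*8.2^2) = 97.7 MPa

97.7


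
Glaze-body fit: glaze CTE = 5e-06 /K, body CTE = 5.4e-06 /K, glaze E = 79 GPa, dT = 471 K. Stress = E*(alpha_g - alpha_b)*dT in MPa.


Stress = 79*1000*(5e-06 - 5.4e-06)*471 = -14.9 MPa

-14.9


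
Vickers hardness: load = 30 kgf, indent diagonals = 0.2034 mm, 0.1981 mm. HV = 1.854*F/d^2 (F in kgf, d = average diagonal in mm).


d_avg = (0.2034+0.1981)/2 = 0.20075 mm
HV = 1.854*30/0.20075^2 = 1380

1380


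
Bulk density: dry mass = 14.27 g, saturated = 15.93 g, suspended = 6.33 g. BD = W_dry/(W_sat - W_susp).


BD = 14.27 / (15.93 - 6.33) = 14.27 / 9.6 = 1.486 g/cm^3

1.486


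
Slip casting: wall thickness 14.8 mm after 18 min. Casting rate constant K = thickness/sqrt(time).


K = 14.8 / sqrt(18) = 14.8 / 4.2426 = 3.488 mm/min^0.5

3.488


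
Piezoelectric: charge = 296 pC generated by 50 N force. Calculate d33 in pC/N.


d33 = 296 / 50 = 5.9 pC/N

5.9


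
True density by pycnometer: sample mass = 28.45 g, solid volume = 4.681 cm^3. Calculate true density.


TD = 28.45 / 4.681 = 6.078 g/cm^3

6.078


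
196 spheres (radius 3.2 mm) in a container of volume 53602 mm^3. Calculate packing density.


V_sphere = 4/3*pi*3.2^3 = 137.2583 mm^3
Total V = 196*137.2583 = 26902.6268 mm^3
PD = 26902.6268 / 53602 = 0.502

0.502


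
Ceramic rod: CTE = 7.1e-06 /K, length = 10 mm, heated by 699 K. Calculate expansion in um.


dL = 7.1e-06 * 10 * 699 * 1000 = 49.629 um

49.629


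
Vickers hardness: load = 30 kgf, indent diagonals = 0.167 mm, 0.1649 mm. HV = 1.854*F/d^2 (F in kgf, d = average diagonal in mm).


d_avg = (0.167+0.1649)/2 = 0.16595 mm
HV = 1.854*30/0.16595^2 = 2020

2020


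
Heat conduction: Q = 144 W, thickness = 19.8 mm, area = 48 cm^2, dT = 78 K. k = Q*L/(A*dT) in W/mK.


k = 144*19.8/1000/(48/10000*78) = 7.62 W/mK

7.62


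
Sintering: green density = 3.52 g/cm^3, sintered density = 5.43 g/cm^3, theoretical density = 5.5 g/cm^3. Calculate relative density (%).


Relative = 5.43 / 5.5 * 100 = 98.7%

98.7


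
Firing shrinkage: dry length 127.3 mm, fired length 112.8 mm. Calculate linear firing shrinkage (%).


FS = (127.3 - 112.8) / 127.3 * 100 = 11.39%

11.39


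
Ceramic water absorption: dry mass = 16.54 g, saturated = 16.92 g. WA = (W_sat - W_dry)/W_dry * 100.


WA = (16.92 - 16.54) / 16.54 * 100 = 2.3%

2.3


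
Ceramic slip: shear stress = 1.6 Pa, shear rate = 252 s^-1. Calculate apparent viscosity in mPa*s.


eta = tau/gamma * 1000 = 1.6/252 * 1000 = 6.3 mPa*s

6.3


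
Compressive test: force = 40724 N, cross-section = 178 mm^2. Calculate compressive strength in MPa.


CS = 40724 / 178 = 228.8 MPa

228.8


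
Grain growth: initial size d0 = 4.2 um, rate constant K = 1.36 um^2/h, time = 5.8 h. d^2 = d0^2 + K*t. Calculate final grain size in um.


d^2 = 4.2^2 + 1.36*5.8 = 25.528
d = sqrt(25.528) = 5.05 um

5.05


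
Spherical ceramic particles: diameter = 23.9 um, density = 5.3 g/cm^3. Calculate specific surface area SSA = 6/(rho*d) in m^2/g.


SSA = 6 / (5.3 * 23.9) = 0.047 m^2/g

0.047


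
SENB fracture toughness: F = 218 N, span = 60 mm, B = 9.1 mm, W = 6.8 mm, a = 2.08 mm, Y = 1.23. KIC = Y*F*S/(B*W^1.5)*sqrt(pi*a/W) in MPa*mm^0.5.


KIC = 1.23*218*60/(9.1*6.8^1.5)*sqrt(pi*2.08/6.8) = 97.74

97.74


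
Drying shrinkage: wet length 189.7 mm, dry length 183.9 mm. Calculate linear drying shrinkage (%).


DS = (189.7 - 183.9) / 189.7 * 100 = 3.06%

3.06


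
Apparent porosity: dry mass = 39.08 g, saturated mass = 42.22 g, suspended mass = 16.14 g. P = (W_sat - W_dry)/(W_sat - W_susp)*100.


P = (42.22 - 39.08) / (42.22 - 16.14) * 100 = 3.14 / 26.08 * 100 = 12.0%

12.0


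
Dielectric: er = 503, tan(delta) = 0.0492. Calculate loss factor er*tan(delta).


Loss = 503 * 0.0492 = 24.748

24.748


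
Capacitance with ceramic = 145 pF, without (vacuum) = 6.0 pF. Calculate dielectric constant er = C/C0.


er = 145 / 6.0 = 24.17

24.17


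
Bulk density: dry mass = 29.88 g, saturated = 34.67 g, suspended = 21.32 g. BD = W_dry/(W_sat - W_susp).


BD = 29.88 / (34.67 - 21.32) = 29.88 / 13.35 = 2.238 g/cm^3

2.238


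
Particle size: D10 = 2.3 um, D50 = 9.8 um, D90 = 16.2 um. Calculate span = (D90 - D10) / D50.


Span = (16.2 - 2.3) / 9.8 = 13.9 / 9.8 = 1.418

1.418


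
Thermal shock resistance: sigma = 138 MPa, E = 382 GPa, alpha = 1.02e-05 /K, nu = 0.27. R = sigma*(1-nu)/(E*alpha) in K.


R = 138*(1-0.27)/(382*1000*1.02e-05) = 26 K

26


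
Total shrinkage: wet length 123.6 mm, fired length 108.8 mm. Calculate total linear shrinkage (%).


TS = (123.6 - 108.8) / 123.6 * 100 = 11.97%

11.97


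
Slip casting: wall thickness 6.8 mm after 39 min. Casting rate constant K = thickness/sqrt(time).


K = 6.8 / sqrt(39) = 6.8 / 6.245 = 1.089 mm/min^0.5

1.089


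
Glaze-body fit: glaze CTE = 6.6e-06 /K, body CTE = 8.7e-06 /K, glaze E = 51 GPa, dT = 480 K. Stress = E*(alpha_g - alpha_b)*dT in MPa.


Stress = 51*1000*(6.6e-06 - 8.7e-06)*480 = -51.4 MPa

-51.4


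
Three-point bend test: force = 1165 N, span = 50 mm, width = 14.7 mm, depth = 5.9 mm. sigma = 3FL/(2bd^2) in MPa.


sigma = 3*1165*50/(2*14.7*5.9^2) = 170.8 MPa

170.8


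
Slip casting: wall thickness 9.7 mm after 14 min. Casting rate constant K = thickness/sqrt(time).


K = 9.7 / sqrt(14) = 9.7 / 3.7417 = 2.592 mm/min^0.5

2.592


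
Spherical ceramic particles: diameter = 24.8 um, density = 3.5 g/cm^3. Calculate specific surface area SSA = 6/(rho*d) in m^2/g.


SSA = 6 / (3.5 * 24.8) = 0.069 m^2/g

0.069


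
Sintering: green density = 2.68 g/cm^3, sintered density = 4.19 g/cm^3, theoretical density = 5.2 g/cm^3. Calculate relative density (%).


Relative = 4.19 / 5.2 * 100 = 80.6%

80.6


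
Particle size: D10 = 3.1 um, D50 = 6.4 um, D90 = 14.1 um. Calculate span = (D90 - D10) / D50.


Span = (14.1 - 3.1) / 6.4 = 11.0 / 6.4 = 1.719

1.719


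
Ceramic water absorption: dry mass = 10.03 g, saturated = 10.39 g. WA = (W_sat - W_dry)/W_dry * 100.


WA = (10.39 - 10.03) / 10.03 * 100 = 3.59%

3.59


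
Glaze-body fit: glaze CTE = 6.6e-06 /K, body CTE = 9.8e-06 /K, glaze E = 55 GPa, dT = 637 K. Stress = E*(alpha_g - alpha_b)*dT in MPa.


Stress = 55*1000*(6.6e-06 - 9.8e-06)*637 = -112.1 MPa

-112.1


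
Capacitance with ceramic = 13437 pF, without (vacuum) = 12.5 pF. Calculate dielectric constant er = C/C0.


er = 13437 / 12.5 = 1074.96

1074.96


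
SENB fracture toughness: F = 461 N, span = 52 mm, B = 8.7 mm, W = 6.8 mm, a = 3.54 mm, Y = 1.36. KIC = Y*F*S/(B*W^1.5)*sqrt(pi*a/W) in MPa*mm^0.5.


KIC = 1.36*461*52/(8.7*6.8^1.5)*sqrt(pi*3.54/6.8) = 270.26

270.26


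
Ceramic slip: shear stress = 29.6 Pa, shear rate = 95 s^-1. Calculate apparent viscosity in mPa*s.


eta = tau/gamma * 1000 = 29.6/95 * 1000 = 311.6 mPa*s

311.6


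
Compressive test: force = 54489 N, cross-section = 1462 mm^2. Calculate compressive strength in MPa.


CS = 54489 / 1462 = 37.3 MPa

37.3


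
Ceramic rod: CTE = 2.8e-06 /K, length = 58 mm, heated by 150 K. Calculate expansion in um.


dL = 2.8e-06 * 58 * 150 * 1000 = 24.36 um

24.36


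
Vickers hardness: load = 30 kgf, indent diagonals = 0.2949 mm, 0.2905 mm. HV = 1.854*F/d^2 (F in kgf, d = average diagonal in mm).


d_avg = (0.2949+0.2905)/2 = 0.2927 mm
HV = 1.854*30/0.2927^2 = 649

649


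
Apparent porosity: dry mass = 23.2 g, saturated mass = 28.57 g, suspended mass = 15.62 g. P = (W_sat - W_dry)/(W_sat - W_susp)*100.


P = (28.57 - 23.2) / (28.57 - 15.62) * 100 = 5.37 / 12.95 * 100 = 41.5%

41.5


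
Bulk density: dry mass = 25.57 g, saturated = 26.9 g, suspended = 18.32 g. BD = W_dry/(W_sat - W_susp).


BD = 25.57 / (26.9 - 18.32) = 25.57 / 8.58 = 2.98 g/cm^3

2.98


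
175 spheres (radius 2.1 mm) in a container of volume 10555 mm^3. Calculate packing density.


V_sphere = 4/3*pi*2.1^3 = 38.7924 mm^3
Total V = 175*38.7924 = 6788.67 mm^3
PD = 6788.67 / 10555 = 0.643

0.643


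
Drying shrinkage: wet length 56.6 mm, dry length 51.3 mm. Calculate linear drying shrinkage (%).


DS = (56.6 - 51.3) / 56.6 * 100 = 9.36%

9.36


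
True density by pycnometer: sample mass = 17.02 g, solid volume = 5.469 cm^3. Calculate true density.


TD = 17.02 / 5.469 = 3.112 g/cm^3

3.112


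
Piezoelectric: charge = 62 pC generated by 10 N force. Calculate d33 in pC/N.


d33 = 62 / 10 = 6.2 pC/N

6.2


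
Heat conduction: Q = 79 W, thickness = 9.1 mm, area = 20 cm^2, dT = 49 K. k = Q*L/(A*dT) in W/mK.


k = 79*9.1/1000/(20/10000*49) = 7.34 W/mK

7.34


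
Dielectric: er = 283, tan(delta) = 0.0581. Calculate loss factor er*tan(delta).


Loss = 283 * 0.0581 = 16.442

16.442


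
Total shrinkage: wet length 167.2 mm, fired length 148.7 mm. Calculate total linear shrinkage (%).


TS = (167.2 - 148.7) / 167.2 * 100 = 11.06%

11.06


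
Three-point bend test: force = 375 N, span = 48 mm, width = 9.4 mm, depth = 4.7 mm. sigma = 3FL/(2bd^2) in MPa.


sigma = 3*375*48/(2*9.4*4.7^2) = 130.0 MPa

130.0


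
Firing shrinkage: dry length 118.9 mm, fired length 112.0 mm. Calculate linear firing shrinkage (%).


FS = (118.9 - 112.0) / 118.9 * 100 = 5.8%

5.8


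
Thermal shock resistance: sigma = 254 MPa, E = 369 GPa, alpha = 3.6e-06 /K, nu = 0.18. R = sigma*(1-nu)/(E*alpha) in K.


R = 254*(1-0.18)/(369*1000*3.6e-06) = 157 K

157


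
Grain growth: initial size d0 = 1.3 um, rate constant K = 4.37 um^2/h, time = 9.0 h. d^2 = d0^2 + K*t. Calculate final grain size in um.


d^2 = 1.3^2 + 4.37*9.0 = 41.02
d = sqrt(41.02) = 6.4 um

6.4


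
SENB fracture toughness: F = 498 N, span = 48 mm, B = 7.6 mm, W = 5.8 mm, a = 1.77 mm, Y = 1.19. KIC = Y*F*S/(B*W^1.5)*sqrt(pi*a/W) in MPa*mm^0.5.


KIC = 1.19*498*48/(7.6*5.8^1.5)*sqrt(pi*1.77/5.8) = 262.37

262.37


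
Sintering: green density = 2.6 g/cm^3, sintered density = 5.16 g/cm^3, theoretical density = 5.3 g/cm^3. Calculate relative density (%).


Relative = 5.16 / 5.3 * 100 = 97.4%

97.4


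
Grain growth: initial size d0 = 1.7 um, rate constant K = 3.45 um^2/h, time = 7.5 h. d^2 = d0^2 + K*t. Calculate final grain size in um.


d^2 = 1.7^2 + 3.45*7.5 = 28.765
d = sqrt(28.765) = 5.36 um

5.36


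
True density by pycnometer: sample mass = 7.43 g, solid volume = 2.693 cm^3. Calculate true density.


TD = 7.43 / 2.693 = 2.759 g/cm^3

2.759


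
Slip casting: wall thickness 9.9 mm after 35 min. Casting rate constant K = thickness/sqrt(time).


K = 9.9 / sqrt(35) = 9.9 / 5.9161 = 1.673 mm/min^0.5

1.673


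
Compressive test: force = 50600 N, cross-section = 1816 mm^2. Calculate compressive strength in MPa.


CS = 50600 / 1816 = 27.9 MPa

27.9


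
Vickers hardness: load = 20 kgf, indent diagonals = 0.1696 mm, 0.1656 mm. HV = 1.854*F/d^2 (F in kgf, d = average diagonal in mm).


d_avg = (0.1696+0.1656)/2 = 0.1676 mm
HV = 1.854*20/0.1676^2 = 1320

1320


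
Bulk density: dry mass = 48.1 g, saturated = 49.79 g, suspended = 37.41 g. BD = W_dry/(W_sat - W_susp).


BD = 48.1 / (49.79 - 37.41) = 48.1 / 12.38 = 3.885 g/cm^3

3.885


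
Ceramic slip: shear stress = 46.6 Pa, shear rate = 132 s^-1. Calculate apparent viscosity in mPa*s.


eta = tau/gamma * 1000 = 46.6/132 * 1000 = 353.0 mPa*s

353.0


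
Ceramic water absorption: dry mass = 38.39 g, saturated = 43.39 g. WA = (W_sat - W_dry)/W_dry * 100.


WA = (43.39 - 38.39) / 38.39 * 100 = 13.02%

13.02


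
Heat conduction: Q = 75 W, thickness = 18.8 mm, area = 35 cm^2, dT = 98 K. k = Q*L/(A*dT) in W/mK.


k = 75*18.8/1000/(35/10000*98) = 4.11 W/mK

4.11


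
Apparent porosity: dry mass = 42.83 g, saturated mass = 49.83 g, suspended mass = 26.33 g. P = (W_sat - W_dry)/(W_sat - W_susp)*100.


P = (49.83 - 42.83) / (49.83 - 26.33) * 100 = 7.0 / 23.5 * 100 = 29.8%

29.8


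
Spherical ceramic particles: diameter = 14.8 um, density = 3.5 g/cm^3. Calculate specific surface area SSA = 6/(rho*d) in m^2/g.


SSA = 6 / (3.5 * 14.8) = 0.116 m^2/g

0.116


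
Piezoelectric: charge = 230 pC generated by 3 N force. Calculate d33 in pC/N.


d33 = 230 / 3 = 76.7 pC/N

76.7


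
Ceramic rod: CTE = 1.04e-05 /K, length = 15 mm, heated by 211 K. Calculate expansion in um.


dL = 1.04e-05 * 15 * 211 * 1000 = 32.916 um

32.916


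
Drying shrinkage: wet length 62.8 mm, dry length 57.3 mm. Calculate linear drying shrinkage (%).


DS = (62.8 - 57.3) / 62.8 * 100 = 8.76%

8.76


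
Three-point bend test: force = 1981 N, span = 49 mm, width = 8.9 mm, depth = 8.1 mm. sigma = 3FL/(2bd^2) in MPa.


sigma = 3*1981*49/(2*8.9*8.1^2) = 249.4 MPa

249.4


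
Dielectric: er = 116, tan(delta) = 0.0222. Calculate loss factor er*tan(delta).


Loss = 116 * 0.0222 = 2.575

2.575


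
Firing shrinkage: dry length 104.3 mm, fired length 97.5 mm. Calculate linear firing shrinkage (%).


FS = (104.3 - 97.5) / 104.3 * 100 = 6.52%

6.52


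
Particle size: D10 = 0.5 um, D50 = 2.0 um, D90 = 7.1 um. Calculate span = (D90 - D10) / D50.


Span = (7.1 - 0.5) / 2.0 = 6.6 / 2.0 = 3.3

3.3


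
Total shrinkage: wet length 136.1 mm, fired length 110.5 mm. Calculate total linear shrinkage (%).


TS = (136.1 - 110.5) / 136.1 * 100 = 18.81%

18.81


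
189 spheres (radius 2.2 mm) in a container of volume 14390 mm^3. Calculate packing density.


V_sphere = 4/3*pi*2.2^3 = 44.6022 mm^3
Total V = 189*44.6022 = 8429.8158 mm^3
PD = 8429.8158 / 14390 = 0.586

0.586


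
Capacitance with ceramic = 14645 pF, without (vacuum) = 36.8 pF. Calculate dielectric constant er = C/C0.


er = 14645 / 36.8 = 397.96

397.96


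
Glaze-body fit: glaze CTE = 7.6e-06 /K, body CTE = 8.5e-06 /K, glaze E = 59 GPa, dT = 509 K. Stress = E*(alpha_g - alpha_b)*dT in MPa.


Stress = 59*1000*(7.6e-06 - 8.5e-06)*509 = -27.0 MPa

-27.0


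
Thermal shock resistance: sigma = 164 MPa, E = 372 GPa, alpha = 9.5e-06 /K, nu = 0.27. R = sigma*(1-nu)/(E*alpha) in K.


R = 164*(1-0.27)/(372*1000*9.5e-06) = 34 K

34


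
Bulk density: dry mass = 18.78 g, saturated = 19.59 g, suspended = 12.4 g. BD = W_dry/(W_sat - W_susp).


BD = 18.78 / (19.59 - 12.4) = 18.78 / 7.19 = 2.612 g/cm^3

2.612


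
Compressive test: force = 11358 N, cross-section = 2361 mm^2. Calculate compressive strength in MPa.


CS = 11358 / 2361 = 4.8 MPa

4.8


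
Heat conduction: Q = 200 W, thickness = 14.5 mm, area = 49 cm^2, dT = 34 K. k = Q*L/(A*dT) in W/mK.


k = 200*14.5/1000/(49/10000*34) = 17.41 W/mK

17.41


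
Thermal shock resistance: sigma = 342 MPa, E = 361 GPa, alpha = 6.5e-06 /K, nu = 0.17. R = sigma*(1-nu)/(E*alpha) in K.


R = 342*(1-0.17)/(361*1000*6.5e-06) = 121 K

121


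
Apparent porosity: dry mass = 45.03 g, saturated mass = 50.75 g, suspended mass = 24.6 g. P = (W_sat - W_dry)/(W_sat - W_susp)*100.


P = (50.75 - 45.03) / (50.75 - 24.6) * 100 = 5.72 / 26.15 * 100 = 21.9%

21.9


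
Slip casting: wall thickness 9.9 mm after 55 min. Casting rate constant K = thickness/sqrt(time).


K = 9.9 / sqrt(55) = 9.9 / 7.4162 = 1.335 mm/min^0.5

1.335


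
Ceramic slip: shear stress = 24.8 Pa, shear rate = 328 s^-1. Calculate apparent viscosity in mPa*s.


eta = tau/gamma * 1000 = 24.8/328 * 1000 = 75.6 mPa*s

75.6


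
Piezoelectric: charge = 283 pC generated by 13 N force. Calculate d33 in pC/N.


d33 = 283 / 13 = 21.8 pC/N

21.8


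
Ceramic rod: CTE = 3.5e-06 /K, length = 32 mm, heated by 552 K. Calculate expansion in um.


dL = 3.5e-06 * 32 * 552 * 1000 = 61.824 um

61.824


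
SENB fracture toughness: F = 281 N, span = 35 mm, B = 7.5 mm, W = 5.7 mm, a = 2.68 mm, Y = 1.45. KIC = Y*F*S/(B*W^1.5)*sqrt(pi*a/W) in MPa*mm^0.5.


KIC = 1.45*281*35/(7.5*5.7^1.5)*sqrt(pi*2.68/5.7) = 169.81

169.81


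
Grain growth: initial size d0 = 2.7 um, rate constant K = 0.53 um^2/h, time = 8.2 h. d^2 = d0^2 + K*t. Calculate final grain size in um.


d^2 = 2.7^2 + 0.53*8.2 = 11.636
d = sqrt(11.636) = 3.41 um

3.41


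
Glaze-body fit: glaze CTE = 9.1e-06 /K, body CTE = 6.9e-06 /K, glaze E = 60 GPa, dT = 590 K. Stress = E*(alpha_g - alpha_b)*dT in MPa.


Stress = 60*1000*(9.1e-06 - 6.9e-06)*590 = 77.9 MPa

77.9


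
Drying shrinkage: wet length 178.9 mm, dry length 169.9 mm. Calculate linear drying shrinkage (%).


DS = (178.9 - 169.9) / 178.9 * 100 = 5.03%

5.03


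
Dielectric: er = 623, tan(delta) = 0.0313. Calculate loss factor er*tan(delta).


Loss = 623 * 0.0313 = 19.5

19.5


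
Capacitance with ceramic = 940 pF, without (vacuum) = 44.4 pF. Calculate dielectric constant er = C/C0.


er = 940 / 44.4 = 21.17

21.17


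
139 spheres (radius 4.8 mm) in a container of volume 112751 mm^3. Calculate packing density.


V_sphere = 4/3*pi*4.8^3 = 463.2467 mm^3
Total V = 139*463.2467 = 64391.2913 mm^3
PD = 64391.2913 / 112751 = 0.571

0.571


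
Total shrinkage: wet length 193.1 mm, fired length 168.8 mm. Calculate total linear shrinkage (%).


TS = (193.1 - 168.8) / 193.1 * 100 = 12.58%

12.58


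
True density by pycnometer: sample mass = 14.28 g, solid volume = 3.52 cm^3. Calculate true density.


TD = 14.28 / 3.52 = 4.057 g/cm^3

4.057


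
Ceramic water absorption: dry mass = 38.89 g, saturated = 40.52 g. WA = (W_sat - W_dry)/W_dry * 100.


WA = (40.52 - 38.89) / 38.89 * 100 = 4.19%

4.19


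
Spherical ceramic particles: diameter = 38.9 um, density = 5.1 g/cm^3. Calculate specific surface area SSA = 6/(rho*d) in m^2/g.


SSA = 6 / (5.1 * 38.9) = 0.03 m^2/g

0.03


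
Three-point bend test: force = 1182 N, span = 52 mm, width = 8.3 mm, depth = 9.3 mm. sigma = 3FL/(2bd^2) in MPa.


sigma = 3*1182*52/(2*8.3*9.3^2) = 128.4 MPa

128.4


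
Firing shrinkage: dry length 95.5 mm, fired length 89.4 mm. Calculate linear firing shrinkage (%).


FS = (95.5 - 89.4) / 95.5 * 100 = 6.39%

6.39


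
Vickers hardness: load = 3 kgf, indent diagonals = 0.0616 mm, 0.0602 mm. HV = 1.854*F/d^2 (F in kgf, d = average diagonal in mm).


d_avg = (0.0616+0.0602)/2 = 0.0609 mm
HV = 1.854*3/0.0609^2 = 1500

1500


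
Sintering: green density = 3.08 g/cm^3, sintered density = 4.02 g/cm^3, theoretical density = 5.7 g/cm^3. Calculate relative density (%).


Relative = 4.02 / 5.7 * 100 = 70.5%

70.5


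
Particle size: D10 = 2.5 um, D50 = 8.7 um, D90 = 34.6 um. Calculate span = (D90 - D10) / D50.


Span = (34.6 - 2.5) / 8.7 = 32.1 / 8.7 = 3.69

3.69


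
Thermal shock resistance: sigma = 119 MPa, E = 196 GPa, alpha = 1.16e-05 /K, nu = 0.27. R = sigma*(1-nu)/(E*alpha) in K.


R = 119*(1-0.27)/(196*1000*1.16e-05) = 38 K

38


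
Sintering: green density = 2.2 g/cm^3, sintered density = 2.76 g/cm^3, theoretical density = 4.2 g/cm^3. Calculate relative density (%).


Relative = 2.76 / 4.2 * 100 = 65.7%

65.7


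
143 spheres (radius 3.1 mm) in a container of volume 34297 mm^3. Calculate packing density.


V_sphere = 4/3*pi*3.1^3 = 124.7882 mm^3
Total V = 143*124.7882 = 17844.7126 mm^3
PD = 17844.7126 / 34297 = 0.52

0.52


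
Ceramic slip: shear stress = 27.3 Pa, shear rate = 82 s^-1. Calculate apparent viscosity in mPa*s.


eta = tau/gamma * 1000 = 27.3/82 * 1000 = 332.9 mPa*s

332.9


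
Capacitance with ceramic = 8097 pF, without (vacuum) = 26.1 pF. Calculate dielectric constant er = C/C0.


er = 8097 / 26.1 = 310.23

310.23


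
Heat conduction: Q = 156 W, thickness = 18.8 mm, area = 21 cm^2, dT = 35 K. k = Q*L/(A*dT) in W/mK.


k = 156*18.8/1000/(21/10000*35) = 39.9 W/mK

39.9


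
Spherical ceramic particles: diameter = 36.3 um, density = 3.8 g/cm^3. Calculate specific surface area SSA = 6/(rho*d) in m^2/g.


SSA = 6 / (3.8 * 36.3) = 0.043 m^2/g

0.043


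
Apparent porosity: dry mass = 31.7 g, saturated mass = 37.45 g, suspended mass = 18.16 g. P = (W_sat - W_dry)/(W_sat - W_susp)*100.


P = (37.45 - 31.7) / (37.45 - 18.16) * 100 = 5.75 / 19.29 * 100 = 29.8%

29.8


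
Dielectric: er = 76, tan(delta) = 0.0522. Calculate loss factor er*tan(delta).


Loss = 76 * 0.0522 = 3.967

3.967


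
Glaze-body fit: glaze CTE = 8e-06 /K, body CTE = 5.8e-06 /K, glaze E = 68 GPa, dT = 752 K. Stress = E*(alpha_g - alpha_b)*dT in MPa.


Stress = 68*1000*(8e-06 - 5.8e-06)*752 = 112.5 MPa

112.5


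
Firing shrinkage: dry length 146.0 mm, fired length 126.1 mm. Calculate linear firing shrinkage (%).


FS = (146.0 - 126.1) / 146.0 * 100 = 13.63%

13.63


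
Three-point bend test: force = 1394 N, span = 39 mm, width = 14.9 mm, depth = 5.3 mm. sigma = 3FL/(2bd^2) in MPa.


sigma = 3*1394*39/(2*14.9*5.3^2) = 194.8 MPa

194.8


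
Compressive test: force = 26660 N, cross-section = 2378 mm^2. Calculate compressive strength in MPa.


CS = 26660 / 2378 = 11.2 MPa

11.2


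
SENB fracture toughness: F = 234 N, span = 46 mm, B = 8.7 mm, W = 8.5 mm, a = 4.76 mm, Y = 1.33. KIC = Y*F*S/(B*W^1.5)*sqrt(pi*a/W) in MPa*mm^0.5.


KIC = 1.33*234*46/(8.7*8.5^1.5)*sqrt(pi*4.76/8.5) = 88.07

88.07


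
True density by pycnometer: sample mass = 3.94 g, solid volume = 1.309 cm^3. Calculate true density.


TD = 3.94 / 1.309 = 3.01 g/cm^3

3.01


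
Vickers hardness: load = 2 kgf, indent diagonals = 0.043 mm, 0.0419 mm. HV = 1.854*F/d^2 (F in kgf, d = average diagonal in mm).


d_avg = (0.043+0.0419)/2 = 0.04245 mm
HV = 1.854*2/0.04245^2 = 2058

2058


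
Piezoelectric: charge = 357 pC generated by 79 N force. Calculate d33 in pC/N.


d33 = 357 / 79 = 4.5 pC/N

4.5


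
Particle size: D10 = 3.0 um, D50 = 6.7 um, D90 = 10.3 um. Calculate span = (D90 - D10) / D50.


Span = (10.3 - 3.0) / 6.7 = 7.3 / 6.7 = 1.09

1.09


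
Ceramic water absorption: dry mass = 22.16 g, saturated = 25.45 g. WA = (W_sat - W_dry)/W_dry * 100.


WA = (25.45 - 22.16) / 22.16 * 100 = 14.85%

14.85


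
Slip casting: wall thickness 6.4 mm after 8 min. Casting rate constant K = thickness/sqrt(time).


K = 6.4 / sqrt(8) = 6.4 / 2.8284 = 2.263 mm/min^0.5

2.263


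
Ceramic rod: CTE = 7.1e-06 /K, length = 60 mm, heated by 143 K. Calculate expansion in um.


dL = 7.1e-06 * 60 * 143 * 1000 = 60.918 um

60.918


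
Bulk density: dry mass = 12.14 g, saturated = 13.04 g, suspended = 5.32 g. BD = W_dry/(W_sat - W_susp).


BD = 12.14 / (13.04 - 5.32) = 12.14 / 7.72 = 1.573 g/cm^3

1.573


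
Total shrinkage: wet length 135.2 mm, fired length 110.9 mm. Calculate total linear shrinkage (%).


TS = (135.2 - 110.9) / 135.2 * 100 = 17.97%

17.97


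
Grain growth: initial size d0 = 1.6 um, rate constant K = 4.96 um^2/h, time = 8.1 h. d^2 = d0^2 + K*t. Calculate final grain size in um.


d^2 = 1.6^2 + 4.96*8.1 = 42.736
d = sqrt(42.736) = 6.54 um

6.54


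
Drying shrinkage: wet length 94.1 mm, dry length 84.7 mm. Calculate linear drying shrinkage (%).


DS = (94.1 - 84.7) / 94.1 * 100 = 9.99%

9.99


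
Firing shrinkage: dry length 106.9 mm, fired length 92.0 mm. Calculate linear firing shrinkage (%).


FS = (106.9 - 92.0) / 106.9 * 100 = 13.94%

13.94


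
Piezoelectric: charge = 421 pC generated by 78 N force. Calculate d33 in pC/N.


d33 = 421 / 78 = 5.4 pC/N

5.4


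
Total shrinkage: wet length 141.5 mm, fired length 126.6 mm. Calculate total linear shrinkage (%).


TS = (141.5 - 126.6) / 141.5 * 100 = 10.53%

10.53


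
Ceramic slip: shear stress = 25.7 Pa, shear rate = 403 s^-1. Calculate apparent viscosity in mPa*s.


eta = tau/gamma * 1000 = 25.7/403 * 1000 = 63.8 mPa*s

63.8


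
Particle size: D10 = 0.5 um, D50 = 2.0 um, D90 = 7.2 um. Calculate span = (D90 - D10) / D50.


Span = (7.2 - 0.5) / 2.0 = 6.7 / 2.0 = 3.35

3.35


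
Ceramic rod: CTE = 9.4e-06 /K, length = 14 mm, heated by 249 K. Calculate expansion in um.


dL = 9.4e-06 * 14 * 249 * 1000 = 32.768 um

32.768


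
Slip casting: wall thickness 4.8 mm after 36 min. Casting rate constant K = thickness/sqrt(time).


K = 4.8 / sqrt(36) = 4.8 / 6.0 = 0.8 mm/min^0.5

0.8


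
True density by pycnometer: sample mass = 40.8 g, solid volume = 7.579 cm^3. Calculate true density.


TD = 40.8 / 7.579 = 5.383 g/cm^3

5.383


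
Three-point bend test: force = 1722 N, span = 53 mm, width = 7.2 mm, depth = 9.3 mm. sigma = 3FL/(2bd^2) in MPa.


sigma = 3*1722*53/(2*7.2*9.3^2) = 219.8 MPa

219.8


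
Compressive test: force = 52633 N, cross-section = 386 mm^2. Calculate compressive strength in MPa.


CS = 52633 / 386 = 136.4 MPa

136.4


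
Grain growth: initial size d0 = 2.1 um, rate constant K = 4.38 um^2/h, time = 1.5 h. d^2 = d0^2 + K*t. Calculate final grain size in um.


d^2 = 2.1^2 + 4.38*1.5 = 10.98
d = sqrt(10.98) = 3.31 um

3.31


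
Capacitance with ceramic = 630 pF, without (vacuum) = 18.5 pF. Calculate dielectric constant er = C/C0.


er = 630 / 18.5 = 34.05

34.05


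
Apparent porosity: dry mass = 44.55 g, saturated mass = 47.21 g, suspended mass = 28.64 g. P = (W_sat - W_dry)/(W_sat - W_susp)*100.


P = (47.21 - 44.55) / (47.21 - 28.64) * 100 = 2.66 / 18.57 * 100 = 14.3%

14.3


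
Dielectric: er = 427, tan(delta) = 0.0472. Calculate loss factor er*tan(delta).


Loss = 427 * 0.0472 = 20.154

20.154


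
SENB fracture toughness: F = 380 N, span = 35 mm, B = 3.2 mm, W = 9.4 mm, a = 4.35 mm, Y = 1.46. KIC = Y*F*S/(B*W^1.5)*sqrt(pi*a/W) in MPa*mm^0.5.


KIC = 1.46*380*35/(3.2*9.4^1.5)*sqrt(pi*4.35/9.4) = 253.87

253.87


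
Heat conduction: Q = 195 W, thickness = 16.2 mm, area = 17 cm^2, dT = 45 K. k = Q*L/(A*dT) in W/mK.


k = 195*16.2/1000/(17/10000*45) = 41.29 W/mK

41.29


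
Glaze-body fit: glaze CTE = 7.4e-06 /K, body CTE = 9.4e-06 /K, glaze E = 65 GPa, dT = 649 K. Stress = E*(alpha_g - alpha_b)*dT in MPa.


Stress = 65*1000*(7.4e-06 - 9.4e-06)*649 = -84.4 MPa

-84.4


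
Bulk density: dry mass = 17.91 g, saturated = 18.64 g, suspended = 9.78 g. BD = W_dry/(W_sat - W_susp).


BD = 17.91 / (18.64 - 9.78) = 17.91 / 8.86 = 2.021 g/cm^3

2.021


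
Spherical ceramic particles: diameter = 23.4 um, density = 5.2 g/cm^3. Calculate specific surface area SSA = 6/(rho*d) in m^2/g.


SSA = 6 / (5.2 * 23.4) = 0.049 m^2/g

0.049


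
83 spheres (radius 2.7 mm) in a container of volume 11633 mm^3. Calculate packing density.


V_sphere = 4/3*pi*2.7^3 = 82.448 mm^3
Total V = 83*82.448 = 6843.184 mm^3
PD = 6843.184 / 11633 = 0.588

0.588


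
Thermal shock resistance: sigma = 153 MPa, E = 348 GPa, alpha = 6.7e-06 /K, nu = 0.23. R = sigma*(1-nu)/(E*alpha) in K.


R = 153*(1-0.23)/(348*1000*6.7e-06) = 51 K

51


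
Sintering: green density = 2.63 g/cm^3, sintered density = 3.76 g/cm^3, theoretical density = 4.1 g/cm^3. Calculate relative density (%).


Relative = 3.76 / 4.1 * 100 = 91.7%

91.7


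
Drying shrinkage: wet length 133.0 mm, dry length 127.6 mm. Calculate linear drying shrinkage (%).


DS = (133.0 - 127.6) / 133.0 * 100 = 4.06%

4.06


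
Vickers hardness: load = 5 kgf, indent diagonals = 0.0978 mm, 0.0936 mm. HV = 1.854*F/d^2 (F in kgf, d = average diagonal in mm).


d_avg = (0.0978+0.0936)/2 = 0.0957 mm
HV = 1.854*5/0.0957^2 = 1012

1012


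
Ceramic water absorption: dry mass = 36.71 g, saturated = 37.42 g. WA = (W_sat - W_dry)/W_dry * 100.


WA = (37.42 - 36.71) / 36.71 * 100 = 1.93%

1.93


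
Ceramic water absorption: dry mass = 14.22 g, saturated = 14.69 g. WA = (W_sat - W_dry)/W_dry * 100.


WA = (14.69 - 14.22) / 14.22 * 100 = 3.31%

3.31


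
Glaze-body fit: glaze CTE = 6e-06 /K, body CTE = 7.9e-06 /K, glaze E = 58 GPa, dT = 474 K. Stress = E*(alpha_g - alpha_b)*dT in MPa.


Stress = 58*1000*(6e-06 - 7.9e-06)*474 = -52.2 MPa

-52.2


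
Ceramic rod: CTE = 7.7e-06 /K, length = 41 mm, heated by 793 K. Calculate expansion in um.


dL = 7.7e-06 * 41 * 793 * 1000 = 250.35 um

250.35


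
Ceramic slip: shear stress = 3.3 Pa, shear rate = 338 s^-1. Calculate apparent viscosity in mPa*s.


eta = tau/gamma * 1000 = 3.3/338 * 1000 = 9.8 mPa*s

9.8


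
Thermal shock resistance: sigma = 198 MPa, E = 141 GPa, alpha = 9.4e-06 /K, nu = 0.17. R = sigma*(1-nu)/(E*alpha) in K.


R = 198*(1-0.17)/(141*1000*9.4e-06) = 124 K

124


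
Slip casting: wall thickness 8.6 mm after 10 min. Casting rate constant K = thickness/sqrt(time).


K = 8.6 / sqrt(10) = 8.6 / 3.1623 = 2.72 mm/min^0.5

2.72


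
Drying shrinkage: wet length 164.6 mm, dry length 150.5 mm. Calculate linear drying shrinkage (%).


DS = (164.6 - 150.5) / 164.6 * 100 = 8.57%

8.57


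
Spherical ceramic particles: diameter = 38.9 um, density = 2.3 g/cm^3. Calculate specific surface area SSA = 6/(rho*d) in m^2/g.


SSA = 6 / (2.3 * 38.9) = 0.067 m^2/g

0.067


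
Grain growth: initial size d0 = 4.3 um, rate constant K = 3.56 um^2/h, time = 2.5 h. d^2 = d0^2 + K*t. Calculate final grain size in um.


d^2 = 4.3^2 + 3.56*2.5 = 27.39
d = sqrt(27.39) = 5.23 um

5.23


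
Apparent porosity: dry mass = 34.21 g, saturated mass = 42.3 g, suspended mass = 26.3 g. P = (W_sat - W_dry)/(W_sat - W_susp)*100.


P = (42.3 - 34.21) / (42.3 - 26.3) * 100 = 8.09 / 16.0 * 100 = 50.6%

50.6


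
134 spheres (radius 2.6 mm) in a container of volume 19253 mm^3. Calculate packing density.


V_sphere = 4/3*pi*2.6^3 = 73.6222 mm^3
Total V = 134*73.6222 = 9865.3748 mm^3
PD = 9865.3748 / 19253 = 0.512

0.512


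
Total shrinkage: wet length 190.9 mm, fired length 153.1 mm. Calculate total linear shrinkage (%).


TS = (190.9 - 153.1) / 190.9 * 100 = 19.8%

19.8


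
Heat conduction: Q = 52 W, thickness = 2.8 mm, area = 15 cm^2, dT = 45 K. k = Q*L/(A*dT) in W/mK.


k = 52*2.8/1000/(15/10000*45) = 2.16 W/mK

2.16


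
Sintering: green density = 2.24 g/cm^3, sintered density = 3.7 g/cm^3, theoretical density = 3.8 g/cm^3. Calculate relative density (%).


Relative = 3.7 / 3.8 * 100 = 97.4%

97.4


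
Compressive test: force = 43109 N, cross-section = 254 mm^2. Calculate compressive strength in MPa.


CS = 43109 / 254 = 169.7 MPa

169.7


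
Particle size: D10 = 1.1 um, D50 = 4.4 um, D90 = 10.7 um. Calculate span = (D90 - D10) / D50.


Span = (10.7 - 1.1) / 4.4 = 9.6 / 4.4 = 2.182

2.182


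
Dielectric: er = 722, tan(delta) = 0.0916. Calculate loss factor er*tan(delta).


Loss = 722 * 0.0916 = 66.135

66.135


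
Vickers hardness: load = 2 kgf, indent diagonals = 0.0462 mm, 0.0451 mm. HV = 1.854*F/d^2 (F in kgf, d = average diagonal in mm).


d_avg = (0.0462+0.0451)/2 = 0.04565 mm
HV = 1.854*2/0.04565^2 = 1779

1779


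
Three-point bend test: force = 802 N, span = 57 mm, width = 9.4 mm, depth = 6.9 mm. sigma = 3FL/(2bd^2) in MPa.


sigma = 3*802*57/(2*9.4*6.9^2) = 153.2 MPa

153.2


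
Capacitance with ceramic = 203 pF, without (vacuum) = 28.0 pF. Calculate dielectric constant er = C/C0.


er = 203 / 28.0 = 7.25

7.25


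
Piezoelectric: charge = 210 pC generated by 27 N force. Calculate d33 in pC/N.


d33 = 210 / 27 = 7.8 pC/N

7.8


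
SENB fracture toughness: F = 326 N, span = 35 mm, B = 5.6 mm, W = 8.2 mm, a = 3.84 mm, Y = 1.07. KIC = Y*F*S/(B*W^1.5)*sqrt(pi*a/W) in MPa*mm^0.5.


KIC = 1.07*326*35/(5.6*8.2^1.5)*sqrt(pi*3.84/8.2) = 112.61

112.61


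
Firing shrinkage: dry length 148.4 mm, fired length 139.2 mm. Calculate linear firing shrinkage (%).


FS = (148.4 - 139.2) / 148.4 * 100 = 6.2%

6.2
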